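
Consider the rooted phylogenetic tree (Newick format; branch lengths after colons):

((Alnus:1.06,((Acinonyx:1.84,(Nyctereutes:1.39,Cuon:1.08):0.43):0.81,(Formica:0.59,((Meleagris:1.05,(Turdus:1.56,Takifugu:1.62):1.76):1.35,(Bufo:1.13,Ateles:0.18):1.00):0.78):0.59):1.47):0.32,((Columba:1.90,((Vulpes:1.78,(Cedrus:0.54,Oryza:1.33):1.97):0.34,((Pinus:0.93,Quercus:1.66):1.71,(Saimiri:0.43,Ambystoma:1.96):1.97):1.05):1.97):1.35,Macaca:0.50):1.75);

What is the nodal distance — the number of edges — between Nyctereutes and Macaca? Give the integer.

The MRCA of Nyctereutes and Macaca is the root of the tree.
From Nyctereutes up to that node: 5 branches. From Macaca up to the same node: 2 branches. Total: 5 + 2 = 7.

7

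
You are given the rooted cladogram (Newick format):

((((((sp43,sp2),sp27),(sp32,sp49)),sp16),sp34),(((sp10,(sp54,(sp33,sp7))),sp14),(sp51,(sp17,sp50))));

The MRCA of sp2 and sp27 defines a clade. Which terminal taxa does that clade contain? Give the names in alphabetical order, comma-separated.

sp2, sp27, sp43

Tracing sp2: it sits inside (sp43,sp2).
Tracing sp27: it sits inside ((sp43,sp2),sp27).
The smallest clade enclosing both is ((sp43,sp2),sp27); the answer is its 3 terminal taxa in alphabetical order.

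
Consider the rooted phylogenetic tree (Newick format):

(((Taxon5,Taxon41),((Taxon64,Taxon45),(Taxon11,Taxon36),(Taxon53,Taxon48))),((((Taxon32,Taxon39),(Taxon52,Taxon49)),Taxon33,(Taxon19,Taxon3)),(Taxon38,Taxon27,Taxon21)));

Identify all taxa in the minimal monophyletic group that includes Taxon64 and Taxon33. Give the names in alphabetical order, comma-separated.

Taxon11, Taxon19, Taxon21, Taxon27, Taxon3, Taxon32, Taxon33, Taxon36, Taxon38, Taxon39, Taxon41, Taxon45, Taxon48, Taxon49, Taxon5, Taxon52, Taxon53, Taxon64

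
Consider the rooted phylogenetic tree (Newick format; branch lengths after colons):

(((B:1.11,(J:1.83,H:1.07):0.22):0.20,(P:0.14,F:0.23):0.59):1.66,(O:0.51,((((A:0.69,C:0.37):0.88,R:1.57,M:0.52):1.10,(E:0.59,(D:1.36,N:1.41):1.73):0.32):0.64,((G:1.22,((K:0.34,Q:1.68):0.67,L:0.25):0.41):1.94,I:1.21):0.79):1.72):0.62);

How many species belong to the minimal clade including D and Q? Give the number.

The MRCA of D and Q is the node subtending ((((A,C),R,M),(E,(D,N))),((G,((K,Q),L)),I)).
That clade contains 12 terminal taxa: A, C, D, E, G, I, K, L, M, N, Q, R.

12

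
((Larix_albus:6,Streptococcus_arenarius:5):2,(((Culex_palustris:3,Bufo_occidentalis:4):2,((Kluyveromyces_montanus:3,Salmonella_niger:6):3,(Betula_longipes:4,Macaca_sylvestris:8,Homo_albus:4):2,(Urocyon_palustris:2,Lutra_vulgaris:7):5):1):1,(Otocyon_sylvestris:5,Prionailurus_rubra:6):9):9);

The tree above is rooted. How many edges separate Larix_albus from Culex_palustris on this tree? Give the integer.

6

The MRCA of Larix_albus and Culex_palustris is the root of the tree.
From Larix_albus up to that node: 2 branches. From Culex_palustris up to the same node: 4 branches. Total: 2 + 4 = 6.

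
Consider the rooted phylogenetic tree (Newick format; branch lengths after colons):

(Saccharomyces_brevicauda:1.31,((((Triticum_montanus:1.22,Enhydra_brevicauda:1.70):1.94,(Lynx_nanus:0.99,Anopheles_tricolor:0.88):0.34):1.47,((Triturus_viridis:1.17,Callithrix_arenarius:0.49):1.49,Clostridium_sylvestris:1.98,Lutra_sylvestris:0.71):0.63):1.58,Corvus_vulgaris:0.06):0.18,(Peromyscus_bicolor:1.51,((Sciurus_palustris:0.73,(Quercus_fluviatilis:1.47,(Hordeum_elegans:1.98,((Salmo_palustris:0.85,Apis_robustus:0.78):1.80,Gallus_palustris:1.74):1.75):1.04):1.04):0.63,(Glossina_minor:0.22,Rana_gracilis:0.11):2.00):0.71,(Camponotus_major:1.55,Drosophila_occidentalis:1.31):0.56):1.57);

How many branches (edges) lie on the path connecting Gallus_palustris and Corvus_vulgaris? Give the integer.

The MRCA of Gallus_palustris and Corvus_vulgaris is the root of the tree.
From Gallus_palustris up to that node: 7 branches. From Corvus_vulgaris up to the same node: 2 branches. Total: 7 + 2 = 9.

9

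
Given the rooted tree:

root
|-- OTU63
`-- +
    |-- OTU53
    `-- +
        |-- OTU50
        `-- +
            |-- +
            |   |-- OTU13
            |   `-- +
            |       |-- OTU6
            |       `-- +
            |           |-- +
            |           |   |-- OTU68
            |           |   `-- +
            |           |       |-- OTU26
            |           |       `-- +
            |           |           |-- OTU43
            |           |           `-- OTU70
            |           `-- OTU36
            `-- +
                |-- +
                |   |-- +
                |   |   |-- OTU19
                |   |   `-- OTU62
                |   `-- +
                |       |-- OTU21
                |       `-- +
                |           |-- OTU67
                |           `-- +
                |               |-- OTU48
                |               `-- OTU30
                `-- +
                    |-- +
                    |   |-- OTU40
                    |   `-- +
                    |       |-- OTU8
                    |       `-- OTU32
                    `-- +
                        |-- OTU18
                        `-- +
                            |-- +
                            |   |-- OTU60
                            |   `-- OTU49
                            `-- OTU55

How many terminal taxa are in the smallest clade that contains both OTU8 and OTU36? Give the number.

The MRCA of OTU8 and OTU36 is the node subtending ((OTU13,(OTU6,((OTU68,(OTU26,(OTU43,OTU70))),OTU36))),(((OTU19,OTU62),(OTU21,(OTU67,(OTU48,OTU30)))),((OTU40,(OTU8,OTU32)),(OTU18,((OTU60,OTU49),OTU55))))).
That clade contains 20 terminal taxa: OTU13, OTU18, OTU19, OTU21, OTU26, OTU30, OTU32, OTU36, OTU40, OTU43, OTU48, OTU49, OTU55, OTU6, OTU60, OTU62, OTU67, OTU68, OTU70, OTU8.

20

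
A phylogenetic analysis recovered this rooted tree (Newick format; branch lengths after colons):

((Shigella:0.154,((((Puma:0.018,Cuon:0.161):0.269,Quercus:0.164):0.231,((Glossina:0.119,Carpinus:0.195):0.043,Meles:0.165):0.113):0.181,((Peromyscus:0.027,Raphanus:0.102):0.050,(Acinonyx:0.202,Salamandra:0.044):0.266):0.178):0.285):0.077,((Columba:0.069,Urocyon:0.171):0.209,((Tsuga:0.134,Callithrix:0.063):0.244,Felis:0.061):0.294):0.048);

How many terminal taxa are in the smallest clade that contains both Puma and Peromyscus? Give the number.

The MRCA of Puma and Peromyscus is the node subtending ((((Puma,Cuon),Quercus),((Glossina,Carpinus),Meles)),((Peromyscus,Raphanus),(Acinonyx,Salamandra))).
That clade contains 10 terminal taxa: Acinonyx, Carpinus, Cuon, Glossina, Meles, Peromyscus, Puma, Quercus, Raphanus, Salamandra.

10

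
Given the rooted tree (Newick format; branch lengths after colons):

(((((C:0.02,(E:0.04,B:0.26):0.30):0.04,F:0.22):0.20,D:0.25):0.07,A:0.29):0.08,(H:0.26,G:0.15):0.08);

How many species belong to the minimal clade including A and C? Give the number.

6

The MRCA of A and C is the node subtending ((((C,(E,B)),F),D),A).
That clade contains 6 terminal taxa: A, B, C, D, E, F.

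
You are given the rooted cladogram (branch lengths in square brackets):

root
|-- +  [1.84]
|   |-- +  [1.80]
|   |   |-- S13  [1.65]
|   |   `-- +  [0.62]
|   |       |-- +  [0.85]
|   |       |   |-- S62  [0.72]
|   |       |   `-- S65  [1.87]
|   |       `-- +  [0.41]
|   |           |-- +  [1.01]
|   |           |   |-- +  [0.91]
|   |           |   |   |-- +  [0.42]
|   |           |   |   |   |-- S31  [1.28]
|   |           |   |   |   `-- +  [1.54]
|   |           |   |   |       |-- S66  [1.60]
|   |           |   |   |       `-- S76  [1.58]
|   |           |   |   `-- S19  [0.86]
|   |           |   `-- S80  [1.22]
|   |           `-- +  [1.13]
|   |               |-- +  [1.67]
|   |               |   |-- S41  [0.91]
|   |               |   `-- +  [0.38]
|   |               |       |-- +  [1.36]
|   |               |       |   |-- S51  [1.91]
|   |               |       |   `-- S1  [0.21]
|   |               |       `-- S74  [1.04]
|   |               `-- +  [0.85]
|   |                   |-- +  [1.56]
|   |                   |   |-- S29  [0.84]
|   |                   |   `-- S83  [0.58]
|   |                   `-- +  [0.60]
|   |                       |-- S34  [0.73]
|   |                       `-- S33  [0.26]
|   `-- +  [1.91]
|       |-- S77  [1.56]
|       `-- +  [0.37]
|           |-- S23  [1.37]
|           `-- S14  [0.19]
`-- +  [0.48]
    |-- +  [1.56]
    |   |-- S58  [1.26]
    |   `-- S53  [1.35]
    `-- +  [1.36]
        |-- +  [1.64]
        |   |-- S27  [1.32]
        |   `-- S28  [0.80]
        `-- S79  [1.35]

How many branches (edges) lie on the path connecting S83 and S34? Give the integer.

4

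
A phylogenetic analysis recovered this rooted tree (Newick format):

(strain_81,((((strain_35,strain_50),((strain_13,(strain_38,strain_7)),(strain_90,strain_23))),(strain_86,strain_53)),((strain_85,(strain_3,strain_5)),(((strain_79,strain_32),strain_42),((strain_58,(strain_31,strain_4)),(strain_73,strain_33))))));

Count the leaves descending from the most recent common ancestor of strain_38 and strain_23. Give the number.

The MRCA of strain_38 and strain_23 is the node subtending ((strain_13,(strain_38,strain_7)),(strain_90,strain_23)).
That clade contains 5 terminal taxa: strain_13, strain_23, strain_38, strain_7, strain_90.

5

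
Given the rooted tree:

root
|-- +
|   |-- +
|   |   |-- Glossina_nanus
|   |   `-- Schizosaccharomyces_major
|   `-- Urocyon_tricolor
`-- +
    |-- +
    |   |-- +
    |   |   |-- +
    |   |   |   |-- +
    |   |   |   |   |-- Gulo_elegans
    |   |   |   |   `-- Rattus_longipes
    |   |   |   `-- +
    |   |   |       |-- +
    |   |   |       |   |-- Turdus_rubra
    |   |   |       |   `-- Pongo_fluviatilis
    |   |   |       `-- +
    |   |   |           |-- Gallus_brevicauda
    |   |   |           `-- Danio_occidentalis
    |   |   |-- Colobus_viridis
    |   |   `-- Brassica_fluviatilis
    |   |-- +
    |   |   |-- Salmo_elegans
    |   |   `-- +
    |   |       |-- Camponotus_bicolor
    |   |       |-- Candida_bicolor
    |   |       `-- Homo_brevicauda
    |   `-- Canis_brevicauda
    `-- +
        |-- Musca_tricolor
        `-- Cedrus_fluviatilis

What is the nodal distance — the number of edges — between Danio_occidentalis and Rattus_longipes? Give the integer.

5

The MRCA of Danio_occidentalis and Rattus_longipes is the node subtending ((Gulo_elegans,Rattus_longipes),((Turdus_rubra,Pongo_fluviatilis),(Gallus_brevicauda,Danio_occidentalis))).
From Danio_occidentalis up to that node: 3 branches. From Rattus_longipes up to the same node: 2 branches. Total: 3 + 2 = 5.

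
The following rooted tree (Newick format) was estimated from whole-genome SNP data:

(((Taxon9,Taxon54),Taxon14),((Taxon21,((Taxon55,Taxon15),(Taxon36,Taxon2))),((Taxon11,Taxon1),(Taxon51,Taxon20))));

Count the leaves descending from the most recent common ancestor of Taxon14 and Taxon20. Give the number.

The MRCA of Taxon14 and Taxon20 is the root, so the clade is the entire tree.
That clade contains 12 terminal taxa: Taxon1, Taxon11, Taxon14, Taxon15, Taxon2, Taxon20, Taxon21, Taxon36, Taxon51, Taxon54, Taxon55, Taxon9.

12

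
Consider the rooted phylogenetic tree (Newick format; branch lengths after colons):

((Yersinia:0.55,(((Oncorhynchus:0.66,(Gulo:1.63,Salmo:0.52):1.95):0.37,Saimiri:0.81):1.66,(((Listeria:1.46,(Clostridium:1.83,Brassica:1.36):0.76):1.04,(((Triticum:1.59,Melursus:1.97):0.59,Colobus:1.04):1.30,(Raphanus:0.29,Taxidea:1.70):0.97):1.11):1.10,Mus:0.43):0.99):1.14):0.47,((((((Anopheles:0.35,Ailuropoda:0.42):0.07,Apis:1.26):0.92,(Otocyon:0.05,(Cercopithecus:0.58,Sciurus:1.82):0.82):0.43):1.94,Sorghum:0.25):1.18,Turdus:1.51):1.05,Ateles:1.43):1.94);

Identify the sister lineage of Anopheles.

Anopheles attaches to the tree at the node subtending (Anopheles,Ailuropoda).
The other lineage descending from that same node — the sister group — is the single tip Ailuropoda.

Ailuropoda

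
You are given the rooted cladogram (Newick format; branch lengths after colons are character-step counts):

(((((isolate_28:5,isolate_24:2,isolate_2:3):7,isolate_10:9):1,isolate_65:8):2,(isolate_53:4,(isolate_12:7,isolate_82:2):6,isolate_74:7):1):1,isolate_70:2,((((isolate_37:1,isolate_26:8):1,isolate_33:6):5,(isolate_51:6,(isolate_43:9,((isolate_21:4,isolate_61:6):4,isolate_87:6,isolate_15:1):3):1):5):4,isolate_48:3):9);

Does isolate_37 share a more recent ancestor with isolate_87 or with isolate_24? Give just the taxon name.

isolate_87

The MRCA of isolate_37 and isolate_87 subtends (((isolate_37,isolate_26),isolate_33),(isolate_51,(isolate_43,((isolate_21,isolate_61),isolate_87,isolate_15)))) (9 taxa).
The MRCA of isolate_37 and isolate_24 is the root, subtending the entire tree (20 taxa).
The first is nested inside the second, so isolate_37 shares a more recent common ancestor with isolate_87.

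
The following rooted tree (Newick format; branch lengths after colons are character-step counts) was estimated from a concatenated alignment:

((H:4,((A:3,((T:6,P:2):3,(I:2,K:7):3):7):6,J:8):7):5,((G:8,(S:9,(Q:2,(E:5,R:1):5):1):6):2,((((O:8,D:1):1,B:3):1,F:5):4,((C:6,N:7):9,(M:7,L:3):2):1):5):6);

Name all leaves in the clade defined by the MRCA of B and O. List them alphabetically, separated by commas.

Tracing B: it sits inside ((O,D),B).
Tracing O: it sits inside (O,D).
The smallest clade enclosing both is ((O,D),B); the answer is its 3 terminal taxa in alphabetical order.

B, D, O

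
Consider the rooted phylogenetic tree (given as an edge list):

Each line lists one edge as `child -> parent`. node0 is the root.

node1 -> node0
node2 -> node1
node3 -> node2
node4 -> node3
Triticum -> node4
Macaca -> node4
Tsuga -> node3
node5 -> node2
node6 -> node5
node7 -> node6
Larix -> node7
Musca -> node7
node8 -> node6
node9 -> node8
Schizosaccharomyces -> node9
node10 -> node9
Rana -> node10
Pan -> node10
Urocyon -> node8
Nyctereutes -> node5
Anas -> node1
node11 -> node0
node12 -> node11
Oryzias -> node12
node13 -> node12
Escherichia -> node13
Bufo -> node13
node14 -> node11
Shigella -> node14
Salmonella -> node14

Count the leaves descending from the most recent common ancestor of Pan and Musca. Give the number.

6

The MRCA of Pan and Musca is the node subtending ((Larix,Musca),((Schizosaccharomyces,(Rana,Pan)),Urocyon)).
That clade contains 6 terminal taxa: Larix, Musca, Pan, Rana, Schizosaccharomyces, Urocyon.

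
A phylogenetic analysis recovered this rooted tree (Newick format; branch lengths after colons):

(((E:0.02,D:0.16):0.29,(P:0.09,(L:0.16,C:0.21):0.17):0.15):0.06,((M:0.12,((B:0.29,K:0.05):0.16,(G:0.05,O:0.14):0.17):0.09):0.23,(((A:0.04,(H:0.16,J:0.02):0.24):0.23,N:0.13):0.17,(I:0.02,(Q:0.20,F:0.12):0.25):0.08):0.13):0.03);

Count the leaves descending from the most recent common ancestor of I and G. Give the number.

12

The MRCA of I and G is the node subtending ((M,((B,K),(G,O))),(((A,(H,J)),N),(I,(Q,F)))).
That clade contains 12 terminal taxa: A, B, F, G, H, I, J, K, M, N, O, Q.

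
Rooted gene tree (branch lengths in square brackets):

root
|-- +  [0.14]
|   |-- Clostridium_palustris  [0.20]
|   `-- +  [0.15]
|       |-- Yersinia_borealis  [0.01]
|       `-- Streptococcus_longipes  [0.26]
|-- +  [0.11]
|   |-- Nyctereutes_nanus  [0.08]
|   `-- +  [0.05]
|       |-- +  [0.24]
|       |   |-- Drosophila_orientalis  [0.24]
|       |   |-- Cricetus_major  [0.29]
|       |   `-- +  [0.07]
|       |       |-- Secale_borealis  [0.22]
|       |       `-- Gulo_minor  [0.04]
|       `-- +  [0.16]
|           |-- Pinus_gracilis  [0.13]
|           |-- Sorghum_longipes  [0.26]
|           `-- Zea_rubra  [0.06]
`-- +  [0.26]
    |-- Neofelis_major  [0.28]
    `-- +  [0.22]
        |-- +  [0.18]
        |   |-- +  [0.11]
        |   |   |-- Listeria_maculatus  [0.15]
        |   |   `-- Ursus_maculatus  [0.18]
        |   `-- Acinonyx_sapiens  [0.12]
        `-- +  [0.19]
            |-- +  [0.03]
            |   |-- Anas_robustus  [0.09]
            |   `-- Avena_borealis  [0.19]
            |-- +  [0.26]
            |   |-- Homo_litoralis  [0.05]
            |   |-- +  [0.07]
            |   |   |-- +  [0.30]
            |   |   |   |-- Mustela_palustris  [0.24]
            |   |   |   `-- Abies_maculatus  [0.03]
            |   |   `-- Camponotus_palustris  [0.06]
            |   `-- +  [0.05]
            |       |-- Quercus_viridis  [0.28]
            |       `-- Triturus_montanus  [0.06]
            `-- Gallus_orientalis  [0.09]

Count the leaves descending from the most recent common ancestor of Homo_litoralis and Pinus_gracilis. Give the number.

24

The MRCA of Homo_litoralis and Pinus_gracilis is the root, so the clade is the entire tree.
That clade contains 24 terminal taxa: Abies_maculatus, Acinonyx_sapiens, Anas_robustus, Avena_borealis, Camponotus_palustris, Clostridium_palustris, Cricetus_major, Drosophila_orientalis, Gallus_orientalis, Gulo_minor, Homo_litoralis, Listeria_maculatus, Mustela_palustris, Neofelis_major, Nyctereutes_nanus, Pinus_gracilis, Quercus_viridis, Secale_borealis, Sorghum_longipes, Streptococcus_longipes, Triturus_montanus, Ursus_maculatus, Yersinia_borealis, Zea_rubra.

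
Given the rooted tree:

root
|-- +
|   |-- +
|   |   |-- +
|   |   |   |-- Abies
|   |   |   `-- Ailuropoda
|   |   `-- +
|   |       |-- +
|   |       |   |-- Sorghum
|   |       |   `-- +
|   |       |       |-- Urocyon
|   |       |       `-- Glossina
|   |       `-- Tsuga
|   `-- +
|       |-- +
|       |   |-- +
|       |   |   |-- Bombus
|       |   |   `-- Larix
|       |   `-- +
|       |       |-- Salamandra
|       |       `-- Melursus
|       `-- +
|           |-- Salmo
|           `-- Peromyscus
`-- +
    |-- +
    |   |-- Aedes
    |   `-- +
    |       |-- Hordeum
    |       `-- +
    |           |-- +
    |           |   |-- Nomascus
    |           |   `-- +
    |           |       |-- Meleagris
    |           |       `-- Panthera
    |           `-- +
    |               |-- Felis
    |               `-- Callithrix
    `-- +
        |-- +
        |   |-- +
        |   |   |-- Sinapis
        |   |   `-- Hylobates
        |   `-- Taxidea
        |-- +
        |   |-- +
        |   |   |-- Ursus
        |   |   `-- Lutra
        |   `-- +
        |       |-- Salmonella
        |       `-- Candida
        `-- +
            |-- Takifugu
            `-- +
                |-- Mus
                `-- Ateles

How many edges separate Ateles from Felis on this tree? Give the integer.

The MRCA of Ateles and Felis is the node subtending ((Aedes,(Hordeum,((Nomascus,(Meleagris,Panthera)),(Felis,Callithrix)))),(((Sinapis,Hylobates),Taxidea),((Ursus,Lutra),(Salmonella,Candida)),(Takifugu,(Mus,Ateles)))).
From Ateles up to that node: 4 branches. From Felis up to the same node: 5 branches. Total: 4 + 5 = 9.

9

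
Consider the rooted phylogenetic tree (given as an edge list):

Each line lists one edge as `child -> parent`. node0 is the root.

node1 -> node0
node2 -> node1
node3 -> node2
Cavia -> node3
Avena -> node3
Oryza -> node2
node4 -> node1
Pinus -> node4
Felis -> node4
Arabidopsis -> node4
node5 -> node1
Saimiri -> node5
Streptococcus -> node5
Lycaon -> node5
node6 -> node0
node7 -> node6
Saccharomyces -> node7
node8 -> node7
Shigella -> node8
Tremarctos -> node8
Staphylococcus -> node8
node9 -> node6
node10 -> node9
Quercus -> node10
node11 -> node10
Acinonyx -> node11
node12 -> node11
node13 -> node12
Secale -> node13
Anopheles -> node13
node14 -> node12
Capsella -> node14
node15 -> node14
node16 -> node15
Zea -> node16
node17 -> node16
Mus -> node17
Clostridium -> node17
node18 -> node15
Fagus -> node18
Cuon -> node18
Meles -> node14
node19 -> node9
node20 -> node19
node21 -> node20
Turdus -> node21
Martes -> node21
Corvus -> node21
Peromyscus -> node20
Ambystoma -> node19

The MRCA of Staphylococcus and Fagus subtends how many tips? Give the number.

20

The MRCA of Staphylococcus and Fagus is the node subtending ((Saccharomyces,(Shigella,Tremarctos,Staphylococcus)),((Quercus,(Acinonyx,((Secale,Anopheles),(Capsella,((Zea,(Mus,Clostridium)),(Fagus,Cuon)),Meles)))),(((Turdus,Martes,Corvus),Peromyscus),Ambystoma))).
That clade contains 20 terminal taxa: Acinonyx, Ambystoma, Anopheles, Capsella, Clostridium, Corvus, Cuon, Fagus, Martes, Meles, Mus, Peromyscus, Quercus, Saccharomyces, Secale, Shigella, Staphylococcus, Tremarctos, Turdus, Zea.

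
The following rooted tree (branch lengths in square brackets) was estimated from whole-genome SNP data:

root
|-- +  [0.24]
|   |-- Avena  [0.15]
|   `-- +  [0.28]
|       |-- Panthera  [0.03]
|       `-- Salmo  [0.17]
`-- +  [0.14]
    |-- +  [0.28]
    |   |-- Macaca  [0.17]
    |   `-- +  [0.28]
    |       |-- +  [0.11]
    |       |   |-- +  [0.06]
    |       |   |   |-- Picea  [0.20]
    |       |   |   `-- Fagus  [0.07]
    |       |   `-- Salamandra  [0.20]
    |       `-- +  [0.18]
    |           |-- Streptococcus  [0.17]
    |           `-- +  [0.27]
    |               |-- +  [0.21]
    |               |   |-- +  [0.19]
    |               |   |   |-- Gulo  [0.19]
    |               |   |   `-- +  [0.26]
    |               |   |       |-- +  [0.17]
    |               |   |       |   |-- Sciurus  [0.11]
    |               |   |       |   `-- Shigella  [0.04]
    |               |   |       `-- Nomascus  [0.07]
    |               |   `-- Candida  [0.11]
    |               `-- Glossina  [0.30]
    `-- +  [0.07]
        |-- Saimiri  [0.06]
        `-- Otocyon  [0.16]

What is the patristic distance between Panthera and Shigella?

The path runs Panthera → … → MRCA → … → Shigella; the MRCA is the root of the tree.
Branch lengths along that path: 0.03 + 0.28 + 0.24 + 0.14 + 0.28 + 0.28 + 0.18 + 0.27 + 0.21 + 0.19 + 0.26 + 0.17 + 0.04 = 2.57.

2.57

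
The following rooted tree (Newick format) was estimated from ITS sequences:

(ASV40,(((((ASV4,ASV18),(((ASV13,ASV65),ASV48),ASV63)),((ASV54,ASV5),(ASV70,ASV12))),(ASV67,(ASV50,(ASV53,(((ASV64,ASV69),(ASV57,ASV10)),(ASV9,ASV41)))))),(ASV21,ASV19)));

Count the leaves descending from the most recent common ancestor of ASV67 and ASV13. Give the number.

19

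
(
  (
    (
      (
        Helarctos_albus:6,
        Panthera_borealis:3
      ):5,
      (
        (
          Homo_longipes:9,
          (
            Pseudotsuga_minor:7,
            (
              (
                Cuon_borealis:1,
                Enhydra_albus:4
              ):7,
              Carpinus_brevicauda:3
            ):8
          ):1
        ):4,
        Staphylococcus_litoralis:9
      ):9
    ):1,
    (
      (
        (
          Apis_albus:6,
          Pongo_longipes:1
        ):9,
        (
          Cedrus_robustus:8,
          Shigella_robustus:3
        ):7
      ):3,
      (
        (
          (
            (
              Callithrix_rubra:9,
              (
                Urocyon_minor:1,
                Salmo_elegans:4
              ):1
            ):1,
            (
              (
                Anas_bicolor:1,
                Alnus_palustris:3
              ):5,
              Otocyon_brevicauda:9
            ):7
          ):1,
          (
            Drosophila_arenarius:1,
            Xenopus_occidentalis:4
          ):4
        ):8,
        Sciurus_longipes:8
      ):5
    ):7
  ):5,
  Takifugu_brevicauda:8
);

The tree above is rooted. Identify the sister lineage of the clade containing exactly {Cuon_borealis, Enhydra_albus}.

The clade containing exactly {Cuon_borealis, Enhydra_albus} attaches to the tree at the node subtending ((Cuon_borealis,Enhydra_albus),Carpinus_brevicauda).
The other lineage descending from that same node — the sister group — is the single tip Carpinus_brevicauda.

Carpinus_brevicauda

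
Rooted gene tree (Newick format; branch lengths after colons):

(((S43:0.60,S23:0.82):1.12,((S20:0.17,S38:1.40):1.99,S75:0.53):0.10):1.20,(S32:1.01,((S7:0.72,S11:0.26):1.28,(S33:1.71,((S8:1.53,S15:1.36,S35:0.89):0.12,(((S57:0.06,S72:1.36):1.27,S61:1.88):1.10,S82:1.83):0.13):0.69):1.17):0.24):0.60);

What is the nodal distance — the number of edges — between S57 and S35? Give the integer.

The MRCA of S57 and S35 is the node subtending ((S8,S15,S35),(((S57,S72),S61),S82)).
From S57 up to that node: 4 branches. From S35 up to the same node: 2 branches. Total: 4 + 2 = 6.

6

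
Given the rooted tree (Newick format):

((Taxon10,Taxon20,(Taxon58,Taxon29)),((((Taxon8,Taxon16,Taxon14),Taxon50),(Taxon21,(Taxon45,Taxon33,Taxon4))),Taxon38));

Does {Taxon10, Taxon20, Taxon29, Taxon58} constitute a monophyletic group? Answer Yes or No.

Yes

The most recent common ancestor of these taxa subtends (Taxon10,Taxon20,(Taxon58,Taxon29)).
That clade has exactly 4 tips — every listed taxon and nothing else — so the group is monophyletic.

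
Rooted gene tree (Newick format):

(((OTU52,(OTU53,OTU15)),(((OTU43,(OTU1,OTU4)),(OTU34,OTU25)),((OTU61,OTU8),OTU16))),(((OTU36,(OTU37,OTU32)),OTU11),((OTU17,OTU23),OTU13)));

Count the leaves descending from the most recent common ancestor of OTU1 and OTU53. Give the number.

The MRCA of OTU1 and OTU53 is the node subtending ((OTU52,(OTU53,OTU15)),(((OTU43,(OTU1,OTU4)),(OTU34,OTU25)),((OTU61,OTU8),OTU16))).
That clade contains 11 terminal taxa: OTU1, OTU15, OTU16, OTU25, OTU34, OTU4, OTU43, OTU52, OTU53, OTU61, OTU8.

11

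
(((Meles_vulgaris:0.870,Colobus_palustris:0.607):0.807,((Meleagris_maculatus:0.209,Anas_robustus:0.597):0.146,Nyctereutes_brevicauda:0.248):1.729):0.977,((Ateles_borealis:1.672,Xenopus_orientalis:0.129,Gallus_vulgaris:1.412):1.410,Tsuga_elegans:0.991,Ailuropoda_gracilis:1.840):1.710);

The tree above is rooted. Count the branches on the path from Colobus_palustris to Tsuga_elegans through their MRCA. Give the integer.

The MRCA of Colobus_palustris and Tsuga_elegans is the root of the tree.
From Colobus_palustris up to that node: 3 branches. From Tsuga_elegans up to the same node: 2 branches. Total: 3 + 2 = 5.

5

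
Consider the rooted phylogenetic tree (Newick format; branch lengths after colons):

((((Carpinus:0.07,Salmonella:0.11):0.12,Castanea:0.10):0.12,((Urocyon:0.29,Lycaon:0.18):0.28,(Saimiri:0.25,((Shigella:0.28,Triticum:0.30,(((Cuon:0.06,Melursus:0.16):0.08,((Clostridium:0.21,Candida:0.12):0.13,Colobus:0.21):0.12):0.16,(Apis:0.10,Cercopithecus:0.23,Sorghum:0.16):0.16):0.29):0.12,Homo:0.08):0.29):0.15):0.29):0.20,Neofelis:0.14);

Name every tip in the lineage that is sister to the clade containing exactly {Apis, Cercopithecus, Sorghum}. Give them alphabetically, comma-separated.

Candida, Clostridium, Colobus, Cuon, Melursus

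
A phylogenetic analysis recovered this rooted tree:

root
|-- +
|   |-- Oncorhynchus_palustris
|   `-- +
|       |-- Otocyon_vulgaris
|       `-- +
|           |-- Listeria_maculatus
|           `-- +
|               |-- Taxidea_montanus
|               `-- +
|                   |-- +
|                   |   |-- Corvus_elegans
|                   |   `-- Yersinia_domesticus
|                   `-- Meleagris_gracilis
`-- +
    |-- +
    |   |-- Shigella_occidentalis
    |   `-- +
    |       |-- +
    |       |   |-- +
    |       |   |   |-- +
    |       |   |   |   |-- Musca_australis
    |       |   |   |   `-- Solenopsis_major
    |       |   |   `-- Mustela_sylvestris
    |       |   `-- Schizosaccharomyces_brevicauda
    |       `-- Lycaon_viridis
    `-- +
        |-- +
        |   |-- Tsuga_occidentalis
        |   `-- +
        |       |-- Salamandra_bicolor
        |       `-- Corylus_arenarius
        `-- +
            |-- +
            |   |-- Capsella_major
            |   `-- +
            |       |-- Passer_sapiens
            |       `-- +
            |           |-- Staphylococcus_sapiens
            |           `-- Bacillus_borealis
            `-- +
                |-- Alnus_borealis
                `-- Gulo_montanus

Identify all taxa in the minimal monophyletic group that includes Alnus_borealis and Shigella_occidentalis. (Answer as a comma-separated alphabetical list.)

Tracing Alnus_borealis: it sits inside (Alnus_borealis,Gulo_montanus).
Tracing Shigella_occidentalis: it sits inside (Shigella_occidentalis,((((Musca_australis,Solenopsis_major),Mustela_sylvestris),Schizosaccharomyces_brevicauda),Lycaon_viridis)).
The smallest clade enclosing both is ((Shigella_occidentalis,((((Musca_australis,Solenopsis_major),Mustela_sylvestris),Schizosaccharomyces_brevicauda),Lycaon_viridis)),((Tsuga_occidentalis,(Salamandra_bicolor,Corylus_arenarius)),((Capsella_major,(Passer_sapiens,(Staphylococcus_sapiens,Bacillus_borealis))),(Alnus_borealis,Gulo_montanus)))); the answer is its 15 terminal taxa in alphabetical order.

Alnus_borealis, Bacillus_borealis, Capsella_major, Corylus_arenarius, Gulo_montanus, Lycaon_viridis, Musca_australis, Mustela_sylvestris, Passer_sapiens, Salamandra_bicolor, Schizosaccharomyces_brevicauda, Shigella_occidentalis, Solenopsis_major, Staphylococcus_sapiens, Tsuga_occidentalis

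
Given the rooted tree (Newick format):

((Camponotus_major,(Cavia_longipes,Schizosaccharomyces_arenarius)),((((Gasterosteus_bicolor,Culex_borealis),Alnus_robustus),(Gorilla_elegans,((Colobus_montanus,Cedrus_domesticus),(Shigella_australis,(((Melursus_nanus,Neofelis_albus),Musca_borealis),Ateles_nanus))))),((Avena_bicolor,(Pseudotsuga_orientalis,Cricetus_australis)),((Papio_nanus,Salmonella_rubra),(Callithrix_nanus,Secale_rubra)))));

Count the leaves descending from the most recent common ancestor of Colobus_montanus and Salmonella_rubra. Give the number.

The MRCA of Colobus_montanus and Salmonella_rubra is the node subtending ((((Gasterosteus_bicolor,Culex_borealis),Alnus_robustus),(Gorilla_elegans,((Colobus_montanus,Cedrus_domesticus),(Shigella_australis,(((Melursus_nanus,Neofelis_albus),Musca_borealis),Ateles_nanus))))),((Avena_bicolor,(Pseudotsuga_orientalis,Cricetus_australis)),((Papio_nanus,Salmonella_rubra),(Callithrix_nanus,Secale_rubra)))).
That clade contains 18 terminal taxa: Alnus_robustus, Ateles_nanus, Avena_bicolor, Callithrix_nanus, Cedrus_domesticus, Colobus_montanus, Cricetus_australis, Culex_borealis, Gasterosteus_bicolor, Gorilla_elegans, Melursus_nanus, Musca_borealis, Neofelis_albus, Papio_nanus, Pseudotsuga_orientalis, Salmonella_rubra, Secale_rubra, Shigella_australis.

18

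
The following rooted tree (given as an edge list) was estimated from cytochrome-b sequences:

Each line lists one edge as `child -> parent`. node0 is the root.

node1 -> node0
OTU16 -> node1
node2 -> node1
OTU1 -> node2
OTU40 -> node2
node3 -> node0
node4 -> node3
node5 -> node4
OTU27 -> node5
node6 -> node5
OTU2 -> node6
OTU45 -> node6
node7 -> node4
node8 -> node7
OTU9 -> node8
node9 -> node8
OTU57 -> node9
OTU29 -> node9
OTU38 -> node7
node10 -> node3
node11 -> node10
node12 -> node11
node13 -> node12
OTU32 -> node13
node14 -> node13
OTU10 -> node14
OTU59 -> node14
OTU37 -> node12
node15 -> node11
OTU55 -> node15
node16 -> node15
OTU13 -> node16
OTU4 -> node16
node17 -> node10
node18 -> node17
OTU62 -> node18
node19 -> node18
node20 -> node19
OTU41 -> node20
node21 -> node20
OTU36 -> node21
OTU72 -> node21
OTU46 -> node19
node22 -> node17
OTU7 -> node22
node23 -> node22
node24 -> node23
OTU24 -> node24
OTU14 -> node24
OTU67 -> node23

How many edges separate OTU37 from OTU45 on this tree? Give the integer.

8

The MRCA of OTU37 and OTU45 is the node subtending (((OTU27,(OTU2,OTU45)),((OTU9,(OTU57,OTU29)),OTU38)),((((OTU32,(OTU10,OTU59)),OTU37),(OTU55,(OTU13,OTU4))),((OTU62,((OTU41,(OTU36,OTU72)),OTU46)),(OTU7,((OTU24,OTU14),OTU67))))).
From OTU37 up to that node: 4 branches. From OTU45 up to the same node: 4 branches. Total: 4 + 4 = 8.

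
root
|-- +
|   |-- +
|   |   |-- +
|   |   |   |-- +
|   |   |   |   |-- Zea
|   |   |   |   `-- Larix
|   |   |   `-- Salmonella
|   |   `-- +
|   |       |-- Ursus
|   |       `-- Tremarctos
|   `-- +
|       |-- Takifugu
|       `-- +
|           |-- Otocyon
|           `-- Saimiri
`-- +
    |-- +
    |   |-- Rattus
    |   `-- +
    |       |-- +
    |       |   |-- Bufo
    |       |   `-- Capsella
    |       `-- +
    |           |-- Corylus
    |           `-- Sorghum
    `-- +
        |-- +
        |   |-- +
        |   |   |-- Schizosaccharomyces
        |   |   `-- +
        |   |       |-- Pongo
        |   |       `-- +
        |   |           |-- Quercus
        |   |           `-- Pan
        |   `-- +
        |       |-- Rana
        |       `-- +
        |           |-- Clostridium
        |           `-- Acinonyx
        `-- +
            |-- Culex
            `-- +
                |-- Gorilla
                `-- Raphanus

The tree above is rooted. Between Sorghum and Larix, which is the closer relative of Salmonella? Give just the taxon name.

The MRCA of Salmonella and Larix subtends ((Zea,Larix),Salmonella) (3 taxa).
The MRCA of Salmonella and Sorghum is the root, subtending the entire tree (23 taxa).
The first is nested inside the second, so Salmonella shares a more recent common ancestor with Larix.

Larix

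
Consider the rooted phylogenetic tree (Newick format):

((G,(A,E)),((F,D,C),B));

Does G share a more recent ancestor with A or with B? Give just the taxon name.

The MRCA of G and A subtends (G,(A,E)) (3 taxa).
The MRCA of G and B is the root, subtending the entire tree (7 taxa).
The first is nested inside the second, so G shares a more recent common ancestor with A.

A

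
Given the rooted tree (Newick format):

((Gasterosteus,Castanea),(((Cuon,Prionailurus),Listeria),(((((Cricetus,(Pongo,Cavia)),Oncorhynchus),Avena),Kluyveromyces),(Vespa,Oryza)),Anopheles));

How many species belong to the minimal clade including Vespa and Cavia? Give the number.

8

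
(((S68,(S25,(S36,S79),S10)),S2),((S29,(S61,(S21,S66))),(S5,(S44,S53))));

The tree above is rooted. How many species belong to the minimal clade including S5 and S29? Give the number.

7

The MRCA of S5 and S29 is the node subtending ((S29,(S61,(S21,S66))),(S5,(S44,S53))).
That clade contains 7 terminal taxa: S21, S29, S44, S5, S53, S61, S66.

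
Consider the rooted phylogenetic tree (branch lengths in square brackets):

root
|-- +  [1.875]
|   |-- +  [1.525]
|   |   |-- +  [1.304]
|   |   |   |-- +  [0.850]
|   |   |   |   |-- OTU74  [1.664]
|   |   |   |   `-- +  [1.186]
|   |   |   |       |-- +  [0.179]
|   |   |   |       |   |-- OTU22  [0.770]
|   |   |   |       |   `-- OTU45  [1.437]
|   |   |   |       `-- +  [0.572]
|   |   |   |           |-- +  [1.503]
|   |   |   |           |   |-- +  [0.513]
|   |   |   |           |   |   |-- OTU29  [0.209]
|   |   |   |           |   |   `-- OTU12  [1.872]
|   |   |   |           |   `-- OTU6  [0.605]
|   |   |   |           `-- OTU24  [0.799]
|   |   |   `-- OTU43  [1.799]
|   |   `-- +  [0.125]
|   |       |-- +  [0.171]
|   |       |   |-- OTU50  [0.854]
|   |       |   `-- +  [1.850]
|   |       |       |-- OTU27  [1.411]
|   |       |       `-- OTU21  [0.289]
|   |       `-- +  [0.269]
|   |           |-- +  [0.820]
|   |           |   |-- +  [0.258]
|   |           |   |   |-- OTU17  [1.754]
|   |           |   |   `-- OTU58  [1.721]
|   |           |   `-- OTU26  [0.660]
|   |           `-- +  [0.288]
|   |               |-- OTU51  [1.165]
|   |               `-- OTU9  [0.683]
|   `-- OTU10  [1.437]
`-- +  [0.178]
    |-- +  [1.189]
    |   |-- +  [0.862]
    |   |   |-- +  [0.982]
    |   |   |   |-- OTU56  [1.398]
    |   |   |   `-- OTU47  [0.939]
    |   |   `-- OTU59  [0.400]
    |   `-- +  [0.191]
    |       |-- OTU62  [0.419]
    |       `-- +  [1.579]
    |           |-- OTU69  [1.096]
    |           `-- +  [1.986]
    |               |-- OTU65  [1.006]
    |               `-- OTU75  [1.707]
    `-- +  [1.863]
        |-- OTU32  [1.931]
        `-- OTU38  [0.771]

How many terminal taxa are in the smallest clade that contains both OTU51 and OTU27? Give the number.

8

The MRCA of OTU51 and OTU27 is the node subtending ((OTU50,(OTU27,OTU21)),(((OTU17,OTU58),OTU26),(OTU51,OTU9))).
That clade contains 8 terminal taxa: OTU17, OTU21, OTU26, OTU27, OTU50, OTU51, OTU58, OTU9.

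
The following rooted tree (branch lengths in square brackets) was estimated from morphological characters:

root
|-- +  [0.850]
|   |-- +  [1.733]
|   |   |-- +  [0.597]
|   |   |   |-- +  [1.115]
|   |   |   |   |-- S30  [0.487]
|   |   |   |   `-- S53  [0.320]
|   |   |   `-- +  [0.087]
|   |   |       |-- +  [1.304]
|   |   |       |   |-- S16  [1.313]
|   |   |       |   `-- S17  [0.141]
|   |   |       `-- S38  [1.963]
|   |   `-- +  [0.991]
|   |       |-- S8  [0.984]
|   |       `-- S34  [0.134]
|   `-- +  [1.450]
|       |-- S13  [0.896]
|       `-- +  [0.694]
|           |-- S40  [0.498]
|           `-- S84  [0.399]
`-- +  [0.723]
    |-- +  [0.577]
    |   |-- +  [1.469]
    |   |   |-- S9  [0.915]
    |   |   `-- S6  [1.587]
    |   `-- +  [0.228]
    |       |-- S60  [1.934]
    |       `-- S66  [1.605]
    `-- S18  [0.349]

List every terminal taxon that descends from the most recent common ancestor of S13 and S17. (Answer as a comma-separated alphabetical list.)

S13, S16, S17, S30, S34, S38, S40, S53, S8, S84

Tracing S13: it sits inside (S13,(S40,S84)).
Tracing S17: it sits inside (S16,S17).
The smallest clade enclosing both is ((((S30,S53),((S16,S17),S38)),(S8,S34)),(S13,(S40,S84))); the answer is its 10 terminal taxa in alphabetical order.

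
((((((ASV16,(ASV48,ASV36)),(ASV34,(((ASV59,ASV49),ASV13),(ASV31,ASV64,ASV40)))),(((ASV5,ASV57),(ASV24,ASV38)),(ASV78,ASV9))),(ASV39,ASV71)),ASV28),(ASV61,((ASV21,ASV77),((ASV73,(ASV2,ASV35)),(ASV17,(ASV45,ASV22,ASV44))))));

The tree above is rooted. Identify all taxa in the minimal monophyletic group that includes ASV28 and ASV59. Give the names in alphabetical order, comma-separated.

Tracing ASV28: it sits inside (((((ASV16,(ASV48,ASV36)),(ASV34,(((ASV59,ASV49),ASV13),(ASV31,ASV64,ASV40)))),(((ASV5,ASV57),(ASV24,ASV38)),(ASV78,ASV9))),(ASV39,ASV71)),ASV28).
Tracing ASV59: it sits inside (ASV59,ASV49).
The smallest clade enclosing both is (((((ASV16,(ASV48,ASV36)),(ASV34,(((ASV59,ASV49),ASV13),(ASV31,ASV64,ASV40)))),(((ASV5,ASV57),(ASV24,ASV38)),(ASV78,ASV9))),(ASV39,ASV71)),ASV28); the answer is its 19 terminal taxa in alphabetical order.

ASV13, ASV16, ASV24, ASV28, ASV31, ASV34, ASV36, ASV38, ASV39, ASV40, ASV48, ASV49, ASV5, ASV57, ASV59, ASV64, ASV71, ASV78, ASV9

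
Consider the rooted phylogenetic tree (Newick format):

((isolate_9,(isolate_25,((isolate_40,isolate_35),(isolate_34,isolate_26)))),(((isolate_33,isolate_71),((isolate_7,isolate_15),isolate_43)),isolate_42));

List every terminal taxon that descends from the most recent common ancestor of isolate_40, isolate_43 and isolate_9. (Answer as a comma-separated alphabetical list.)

isolate_15, isolate_25, isolate_26, isolate_33, isolate_34, isolate_35, isolate_40, isolate_42, isolate_43, isolate_7, isolate_71, isolate_9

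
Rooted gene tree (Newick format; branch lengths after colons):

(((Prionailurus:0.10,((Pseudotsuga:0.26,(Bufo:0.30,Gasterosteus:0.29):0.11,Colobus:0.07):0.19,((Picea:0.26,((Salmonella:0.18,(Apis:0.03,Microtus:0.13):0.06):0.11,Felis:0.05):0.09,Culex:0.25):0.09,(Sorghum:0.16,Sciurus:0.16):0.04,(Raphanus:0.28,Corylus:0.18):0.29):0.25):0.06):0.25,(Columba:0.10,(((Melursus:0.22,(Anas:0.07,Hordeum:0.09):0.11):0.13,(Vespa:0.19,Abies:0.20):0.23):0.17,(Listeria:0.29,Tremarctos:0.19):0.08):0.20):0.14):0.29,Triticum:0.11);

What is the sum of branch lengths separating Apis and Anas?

1.76

The path runs Apis → … → MRCA → … → Anas; the MRCA is the node subtending ((Prionailurus,((Pseudotsuga,(Bufo,Gasterosteus),Colobus),((Picea,((Salmonella,(Apis,Microtus)),Felis),Culex),(Sorghum,Sciurus),(Raphanus,Corylus)))),(Columba,(((Melursus,(Anas,Hordeum)),(Vespa,Abies)),(Listeria,Tremarctos)))).
Branch lengths along that path: 0.03 + 0.06 + 0.11 + 0.09 + 0.09 + 0.25 + 0.06 + 0.25 + 0.14 + 0.20 + 0.17 + 0.13 + 0.11 + 0.07 = 1.76.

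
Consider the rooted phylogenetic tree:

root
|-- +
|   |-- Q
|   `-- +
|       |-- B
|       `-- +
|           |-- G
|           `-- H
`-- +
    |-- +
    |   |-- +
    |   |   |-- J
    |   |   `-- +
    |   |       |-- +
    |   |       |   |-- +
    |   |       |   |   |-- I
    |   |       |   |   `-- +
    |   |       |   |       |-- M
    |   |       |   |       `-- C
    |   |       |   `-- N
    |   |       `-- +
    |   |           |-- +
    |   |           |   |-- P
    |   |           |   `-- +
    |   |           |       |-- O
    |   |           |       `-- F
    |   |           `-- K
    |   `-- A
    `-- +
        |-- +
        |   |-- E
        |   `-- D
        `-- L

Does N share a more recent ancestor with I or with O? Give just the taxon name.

I

The MRCA of N and I subtends ((I,(M,C)),N) (4 taxa).
The MRCA of N and O subtends (((I,(M,C)),N),((P,(O,F)),K)) (8 taxa).
The first is nested inside the second, so N shares a more recent common ancestor with I.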